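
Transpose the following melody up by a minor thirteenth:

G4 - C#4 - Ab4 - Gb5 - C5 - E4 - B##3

Eb6 A5 Fb6 Ebb7 Ab6 C6 G##5

G4 up a minor thirteenth is Eb6.
C#4 up a minor thirteenth is A5.
Ab4: a thirteenth up reaches F, and 20 semitones makes it Fb6.
A minor thirteenth up from Gb5 gives Ebb7.
C5 up a minor thirteenth is Ab6.
E4: a thirteenth up reaches C, and 20 semitones makes it C6.
B##3: a thirteenth up reaches G, and 20 semitones makes it G##5.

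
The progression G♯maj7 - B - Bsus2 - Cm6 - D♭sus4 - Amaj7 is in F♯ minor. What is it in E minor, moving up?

F♯ minor up to E minor is a minor seventh; each chord root moves by that interval while the quality stays the same.
G♯maj7: root G♯ up a minor seventh → F#, giving F#maj7.
B: root B up a minor seventh → A, giving A.
Bsus2: root B up a minor seventh → A, giving Asus2.
Cm6: root C up a minor seventh → Bb, giving Bbm6.
D♭sus4: root D♭ up a minor seventh → Cb, giving Cbsus4.
Amaj7: root A up a minor seventh → G, giving Gmaj7.

F#maj7 A Asus2 Bbm6 Cbsus4 Gmaj7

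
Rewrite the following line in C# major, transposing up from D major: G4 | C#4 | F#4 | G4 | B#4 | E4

D major to C# major up is a major seventh, so every note moves up by that interval.
G4 gives F#5
C#4 gives B#4
F#4 gives E#5
G4 gives F#5
B#4 gives A##5
E4 gives D#5

F#5 B#4 E#5 F#5 A##5 D#5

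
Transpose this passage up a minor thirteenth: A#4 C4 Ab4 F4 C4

A#4 to F#6
C4 to Ab5
Ab4 to Fb6
F4 to Db6
C4 to Ab5

F#6 Ab5 Fb6 Db6 Ab5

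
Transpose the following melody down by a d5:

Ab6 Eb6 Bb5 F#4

Ab6 -> D6
Eb6 -> A5
Bb5 -> E5
F#4 -> B#3

D6 A5 E5 B#3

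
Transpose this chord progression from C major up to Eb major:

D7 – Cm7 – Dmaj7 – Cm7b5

F7 Ebm7 Fmaj7 Ebm7b5

C major up to Eb major is a minor third; each chord root moves by that interval while the quality stays the same.
D7: root D up a minor third → F, giving F7.
Cm7: root C up a minor third → Eb, giving Ebm7.
Dmaj7: root D up a minor third → F, giving Fmaj7.
Cm7b5: root C up a minor third → Eb, giving Ebm7b5.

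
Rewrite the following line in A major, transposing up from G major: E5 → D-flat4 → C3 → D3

F#5 Eb4 D3 E3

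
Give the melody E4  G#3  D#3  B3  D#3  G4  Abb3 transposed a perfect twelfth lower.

E4 to A2
G#3 to C#2
D#3 to G#1
B3 to E2
D#3 to G#1
G4 to C3
Abb3 to Dbb2

A2 C#2 G#1 E2 G#1 C3 Dbb2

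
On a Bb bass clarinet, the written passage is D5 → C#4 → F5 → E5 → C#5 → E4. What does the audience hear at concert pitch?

Written C4 on the Bb bass clarinet sounds as Bb2, a major ninth lower; apply that shift to every note.
D5 to C4
C#4 to B2
F5 to Eb4
E5 to D4
C#5 to B3
E4 to D3

C4 B2 Eb4 D4 B3 D3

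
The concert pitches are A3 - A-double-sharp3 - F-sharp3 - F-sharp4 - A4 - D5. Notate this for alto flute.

The alto flute sounds a perfect fourth below written, so the written part must be a perfect fourth above concert — transpose each note up.
A3 gives D4
A##3 gives D##4
F#3 gives B3
F#4 gives B4
A4 gives D5
D5 gives G5

D4 D##4 B3 B4 D5 G5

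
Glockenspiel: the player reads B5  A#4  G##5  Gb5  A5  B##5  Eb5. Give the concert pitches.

B7 A#6 G##7 Gb7 A7 B##7 Eb7

The glockenspiel sounds a perfect fifteenth above written, so transpose each written note up a perfect fifteenth.
B5 -> B7
A#4 -> A#6
G##5 -> G##7
Gb5 -> Gb7
A5 -> A7
B##5 -> B##7
Eb5 -> Eb7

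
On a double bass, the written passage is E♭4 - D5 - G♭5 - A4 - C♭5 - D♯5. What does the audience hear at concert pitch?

Eb3 D4 Gb4 A3 Cb4 D#4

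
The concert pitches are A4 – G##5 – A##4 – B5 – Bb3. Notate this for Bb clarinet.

Written C4 sounds as Bb3 on the Bb clarinet, so concert pitches are written a major second up.
A4 gives B4
G##5 gives A##5
A##4 gives B##4
B5 gives C#6
Bb3 gives C4

B4 A##5 B##4 C#6 C4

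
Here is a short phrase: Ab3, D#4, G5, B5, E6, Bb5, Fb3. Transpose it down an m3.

Ab3 → F3
D#4 → B#3
G5 → E5
B5 → G#5
E6 → C#6
Bb5 → G5
Fb3 → Db3

F3 B#3 E5 G#5 C#6 G5 Db3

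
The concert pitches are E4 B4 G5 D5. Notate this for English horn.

Written C4 sounds as F3 on the English horn, so concert pitches are written a perfect fifth up.
E4 -> B4
B4 -> F#5
G5 -> D6
D5 -> A5

B4 F#5 D6 A5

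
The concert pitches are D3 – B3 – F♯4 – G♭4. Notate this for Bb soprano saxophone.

Written C4 sounds as Bb3 on the Bb soprano saxophone, so concert pitches are written a major second up.
D3 → E3
B3 → C#4
F#4 → G#4
Gb4 → Ab4

E3 C#4 G#4 Ab4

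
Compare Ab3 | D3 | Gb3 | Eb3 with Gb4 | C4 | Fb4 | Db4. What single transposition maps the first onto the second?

Take the first pair: Ab3 → Gb4. A to G spans 7 letter names, so the interval is some kind of seventh.
Ab3 to Gb4 is 10 semitones, which makes it a minor seventh; the second version is higher, so the direction is up.
Checking another pair — Eb3 → Db4 — gives the same interval.

up a minor seventh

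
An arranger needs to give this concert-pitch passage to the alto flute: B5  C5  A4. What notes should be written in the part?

E6 F5 D5

The alto flute sounds a perfect fourth below written, so the written part must be a perfect fourth above concert — transpose each note up.
B5 -> E6
C5 -> F5
A4 -> D5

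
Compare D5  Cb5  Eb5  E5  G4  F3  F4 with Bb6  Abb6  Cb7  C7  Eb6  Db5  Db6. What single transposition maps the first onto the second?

up a minor thirteenth

Take the first pair: D5 → Bb6. D to B spans 13 letter names, so the interval is some kind of thirteenth.
D5 to Bb6 is 20 semitones, which makes it a minor thirteenth; the second version is higher, so the direction is up.
Checking another pair — F4 → Db6 — gives the same interval.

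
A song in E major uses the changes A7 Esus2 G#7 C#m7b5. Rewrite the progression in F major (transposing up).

E major up to F major is a minor second; each chord root moves by that interval while the quality stays the same.
A7: root A up a minor second → Bb, giving Bb7.
Esus2: root E up a minor second → F, giving Fsus2.
G#7: root G# up a minor second → A, giving A7.
C#m7b5: root C# up a minor second → D, giving Dm7b5.

Bb7 Fsus2 A7 Dm7b5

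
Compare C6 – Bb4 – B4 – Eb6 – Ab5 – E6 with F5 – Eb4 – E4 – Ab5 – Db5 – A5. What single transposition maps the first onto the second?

down a perfect fifth

From C6 to F5 is 5 letter names — a fifth of some quality.
F5 to C6 is 7 semitones, which makes it a perfect fifth; the second version is lower, so the direction is down.
Checking another pair — E6 → A5 — gives the same interval.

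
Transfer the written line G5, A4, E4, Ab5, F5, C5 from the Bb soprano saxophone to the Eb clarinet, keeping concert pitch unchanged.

D5 E4 B3 Eb5 C5 G4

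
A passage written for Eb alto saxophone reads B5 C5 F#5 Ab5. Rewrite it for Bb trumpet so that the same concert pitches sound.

First find concert pitch: the Eb alto saxophone sounds a major sixth below written, so B5 C5 F#5 Ab5 sounds D5 Eb4 A4 Cb5.
Then write for Bb trumpet: it sounds a major second below written, so the part must be a major second above concert.
D5 → E5
Eb4 → F4
A4 → B4
Cb5 → Db5

E5 F4 B4 Db5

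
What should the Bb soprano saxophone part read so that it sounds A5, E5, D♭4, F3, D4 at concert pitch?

B5 F#5 Eb4 G3 E4

The Bb soprano saxophone sounds a major second below written, so the written part must be a major second above concert — transpose each note up.
A5 -> B5
E5 -> F#5
Db4 -> Eb4
F3 -> G3
D4 -> E4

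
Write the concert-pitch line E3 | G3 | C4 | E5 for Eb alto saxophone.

C#4 E4 A4 C#6

Written C4 sounds as Eb3 on the Eb alto saxophone, so concert pitches are written a major sixth up.
E3 → C#4
G3 → E4
C4 → A4
E5 → C#6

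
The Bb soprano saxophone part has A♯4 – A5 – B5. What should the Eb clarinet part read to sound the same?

E#4 E5 F#5

First find concert pitch: the Bb soprano saxophone sounds a major second below written, so A♯4 A5 B5 sounds G#4 G5 A5.
Then write for Eb clarinet: it sounds a minor third above written, so the part must be a minor third below concert.
G#4 → E#4
G5 → E5
A5 → F#5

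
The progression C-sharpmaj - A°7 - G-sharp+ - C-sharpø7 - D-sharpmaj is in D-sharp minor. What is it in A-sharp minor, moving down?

G#maj E°7 D#+ G#ø7 A#maj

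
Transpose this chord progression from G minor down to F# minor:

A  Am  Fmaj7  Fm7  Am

G# G#m Emaj7 Em7 G#m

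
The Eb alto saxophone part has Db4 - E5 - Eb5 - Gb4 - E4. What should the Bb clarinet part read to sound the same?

First find concert pitch: the Eb alto saxophone sounds a major sixth below written, so Db4 E5 Eb5 Gb4 E4 sounds Fb3 G4 Gb4 Bbb3 G3.
Then write for Bb clarinet: it sounds a major second below written, so the part must be a major second above concert.
Fb3 → Gb3
G4 → A4
Gb4 → Ab4
Bbb3 → Cb4
G3 → A3

Gb3 A4 Ab4 Cb4 A3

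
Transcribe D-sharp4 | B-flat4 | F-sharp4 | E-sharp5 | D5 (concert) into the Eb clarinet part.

The Eb clarinet sounds a minor third above written, so the written part must be a minor third below concert — transpose each note down.
D#4 -> B#3
Bb4 -> G4
F#4 -> D#4
E#5 -> C##5
D5 -> B4

B#3 G4 D#4 C##5 B4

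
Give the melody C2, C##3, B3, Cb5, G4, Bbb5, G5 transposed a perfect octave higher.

C2 becomes C3
C##3 becomes C##4
B3 becomes B4
Cb5 becomes Cb6
G4 becomes G5
Bbb5 becomes Bbb6
G5 becomes G6

C3 C##4 B4 Cb6 G5 Bbb6 G6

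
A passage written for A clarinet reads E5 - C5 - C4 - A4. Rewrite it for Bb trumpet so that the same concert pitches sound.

D#5 B4 B3 G#4

First find concert pitch: the A clarinet sounds a minor third below written, so E5 C5 C4 A4 sounds C#5 A4 A3 F#4.
Then write for Bb trumpet: it sounds a major second below written, so the part must be a major second above concert.
C#5 → D#5
A4 → B4
A3 → B3
F#4 → G#4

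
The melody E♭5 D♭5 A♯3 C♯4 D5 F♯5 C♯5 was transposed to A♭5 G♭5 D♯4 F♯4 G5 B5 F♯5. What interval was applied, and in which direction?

up a perfect fourth

Take the first pair: Eb5 → Ab5. E to A spans 4 letter names, so the interval is some kind of fourth.
Eb5 to Ab5 is 5 semitones, which makes it a perfect fourth; the second version is higher, so the direction is up.
Checking another pair — C#5 → F#5 — gives the same interval.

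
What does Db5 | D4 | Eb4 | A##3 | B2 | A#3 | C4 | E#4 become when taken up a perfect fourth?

Gb5 G4 Ab4 D##4 E3 D#4 F4 A#4

Db5 becomes Gb5
D4 becomes G4
Eb4 becomes Ab4
A##3 becomes D##4
B2 becomes E3
A#3 becomes D#4
C4 becomes F4
E#4 becomes A#4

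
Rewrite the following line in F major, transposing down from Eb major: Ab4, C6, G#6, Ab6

Bb3 D5 A#5 Bb5

Eb major to F major down is a minor seventh, so every note moves down by that interval.
Ab4 -> Bb3
C6 -> D5
G#6 -> A#5
Ab6 -> Bb5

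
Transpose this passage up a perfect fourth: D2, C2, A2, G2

G2 F2 D3 C3

D2 -> G2
C2 -> F2
A2 -> D3
G2 -> C3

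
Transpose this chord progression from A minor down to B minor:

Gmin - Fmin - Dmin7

Amin Gmin Emin7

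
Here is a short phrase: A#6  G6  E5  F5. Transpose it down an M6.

C#6 Bb5 G4 Ab4

A#6 down a major sixth is C#6.
G6: a sixth down reaches B, and 9 semitones makes it Bb5.
E5 down a major sixth is G4.
F5 down a major sixth is Ab4.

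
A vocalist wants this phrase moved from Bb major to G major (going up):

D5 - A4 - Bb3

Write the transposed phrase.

B5 F#5 G4

From Bb up to G is a major sixth; apply that to each pitch.
D5 → B5
A4 → F#5
Bb3 → G4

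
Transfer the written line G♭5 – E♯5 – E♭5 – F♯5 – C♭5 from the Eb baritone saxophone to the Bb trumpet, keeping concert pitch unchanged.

First find concert pitch: the Eb baritone saxophone sounds a major thirteenth below written, so G♭5 E♯5 E♭5 F♯5 C♭5 sounds Bbb3 G#3 Gb3 A3 Ebb3.
Then write for Bb trumpet: it sounds a major second below written, so the part must be a major second above concert.
Bbb3 → Cb4
G#3 → A#3
Gb3 → Ab3
A3 → B3
Ebb3 → Fb3

Cb4 A#3 Ab3 B3 Fb3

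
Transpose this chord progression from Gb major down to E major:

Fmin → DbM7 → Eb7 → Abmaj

D#min BM7 C#7 F#maj

Gb major down to E major is a diminished third; each chord root moves by that interval while the quality stays the same.
Fmin: root F down a diminished third → D#, giving D#min.
DbM7: root Db down a diminished third → B, giving BM7.
Eb7: root Eb down a diminished third → C#, giving C#7.
Abmaj: root Ab down a diminished third → F#, giving F#maj.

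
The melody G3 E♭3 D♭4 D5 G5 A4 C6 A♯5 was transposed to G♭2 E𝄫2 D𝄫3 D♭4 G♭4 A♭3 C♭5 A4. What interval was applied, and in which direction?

down an augmented octave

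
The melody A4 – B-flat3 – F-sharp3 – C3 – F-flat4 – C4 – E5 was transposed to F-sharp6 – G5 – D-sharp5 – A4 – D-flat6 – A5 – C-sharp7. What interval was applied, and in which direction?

up a major thirteenth

From A4 to F#6 is 13 letter names — a thirteenth of some quality.
A4 to F#6 is 21 semitones, which makes it a major thirteenth; the second version is higher, so the direction is up.
Checking another pair — E5 → C#7 — gives the same interval.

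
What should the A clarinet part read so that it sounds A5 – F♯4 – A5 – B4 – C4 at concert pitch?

The A clarinet sounds a minor third below written, so the written part must be a minor third above concert — transpose each note up.
A5 -> C6
F#4 -> A4
A5 -> C6
B4 -> D5
C4 -> Eb4

C6 A4 C6 D5 Eb4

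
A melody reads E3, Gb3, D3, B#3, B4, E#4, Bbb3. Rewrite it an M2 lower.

E3 → D3
Gb3 → Fb3
D3 → C3
B#3 → A#3
B4 → A4
E#4 → D#4
Bbb3 → Abb3

D3 Fb3 C3 A#3 A4 D#4 Abb3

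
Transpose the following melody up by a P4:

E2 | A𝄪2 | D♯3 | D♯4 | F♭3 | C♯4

E2 to A2
A##2 to D##3
D#3 to G#3
D#4 to G#4
Fb3 to Bbb3
C#4 to F#4

A2 D##3 G#3 G#4 Bbb3 F#4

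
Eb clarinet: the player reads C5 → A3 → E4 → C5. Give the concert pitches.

Eb5 C4 G4 Eb5

The Eb clarinet sounds a minor third above written, so transpose each written note up a minor third.
C5 to Eb5
A3 to C4
E4 to G4
C5 to Eb5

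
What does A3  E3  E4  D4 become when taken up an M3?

C#4 G#3 G#4 F#4

A3 up a major third is C#4.
A major third up from E3 gives G#3.
A major third up from E4 gives G#4.
D4 up a major third is F#4.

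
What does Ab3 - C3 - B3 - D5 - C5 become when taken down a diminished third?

Ab3 -> F#3
C3 -> A#2
B3 -> G##3
D5 -> B#4
C5 -> A#4

F#3 A#2 G##3 B#4 A#4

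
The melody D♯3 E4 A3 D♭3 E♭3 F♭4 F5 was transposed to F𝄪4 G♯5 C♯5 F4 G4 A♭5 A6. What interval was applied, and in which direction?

From D#3 to F##4 is 10 letter names — a tenth of some quality.
D#3 to F##4 is 16 semitones, which makes it a major tenth; the second version is higher, so the direction is up.
Checking another pair — F5 → A6 — gives the same interval.

up a major tenth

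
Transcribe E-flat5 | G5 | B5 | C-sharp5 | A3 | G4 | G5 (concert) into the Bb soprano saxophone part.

F5 A5 C#6 D#5 B3 A4 A5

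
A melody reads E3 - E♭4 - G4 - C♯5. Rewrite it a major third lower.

E3 -> C3
Eb4 -> Cb4
G4 -> Eb4
C#5 -> A4

C3 Cb4 Eb4 A4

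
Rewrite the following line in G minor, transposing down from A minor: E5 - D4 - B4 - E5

A minor to G minor down is a major second, so every note moves down by that interval.
E5 gives D5
D4 gives C4
B4 gives A4
E5 gives D5

D5 C4 A4 D5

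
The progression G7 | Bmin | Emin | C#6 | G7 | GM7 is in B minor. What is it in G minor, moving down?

Eb7 Gmin Cmin A6 Eb7 EbM7

B minor down to G minor is a major third; each chord root moves by that interval while the quality stays the same.
G7: root G down a major third → Eb, giving Eb7.
Bmin: root B down a major third → G, giving Gmin.
Emin: root E down a major third → C, giving Cmin.
C#6: root C# down a major third → A, giving A6.
G7: root G down a major third → Eb, giving Eb7.
GM7: root G down a major third → Eb, giving EbM7.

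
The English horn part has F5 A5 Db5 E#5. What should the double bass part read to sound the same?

First find concert pitch: the English horn sounds a perfect fifth below written, so F5 A5 Db5 E#5 sounds Bb4 D5 Gb4 A#4.
Then write for double bass: it sounds a perfect octave below written, so the part must be a perfect octave above concert.
Bb4 → Bb5
D5 → D6
Gb4 → Gb5
A#4 → A#5

Bb5 D6 Gb5 A#5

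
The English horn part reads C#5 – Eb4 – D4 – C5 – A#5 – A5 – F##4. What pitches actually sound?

F#4 Ab3 G3 F4 D#5 D5 B#3

Written C4 on the English horn sounds as F3, a perfect fifth lower; apply that shift to every note.
C#5 → F#4
Eb4 → Ab3
D4 → G3
C5 → F4
A#5 → D#5
A5 → D5
F##4 → B#3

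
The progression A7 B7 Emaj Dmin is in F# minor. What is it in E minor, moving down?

F# minor down to E minor is a major second; each chord root moves by that interval while the quality stays the same.
A7: root A down a major second → G, giving G7.
B7: root B down a major second → A, giving A7.
Emaj: root E down a major second → D, giving Dmaj.
Dmin: root D down a major second → C, giving Cmin.

G7 A7 Dmaj Cmin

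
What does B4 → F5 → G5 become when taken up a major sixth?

B4 to G#5
F5 to D6
G5 to E6

G#5 D6 E6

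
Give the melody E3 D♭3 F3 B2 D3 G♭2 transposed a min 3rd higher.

G3 Fb3 Ab3 D3 F3 Bbb2

E3: a third up reaches G, and 3 semitones makes it G3.
Db3: a third up reaches F, and 3 semitones makes it Fb3.
F3 up a minor third is Ab3.
B2 up a minor third is D3.
D3 up a minor third is F3.
Gb2 up a minor third is Bbb2.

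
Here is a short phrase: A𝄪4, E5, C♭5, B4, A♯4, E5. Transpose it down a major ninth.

A major ninth down from A##4 gives G##3.
E5 down a major ninth is D4.
Cb5: a ninth down reaches B, and 14 semitones makes it Bbb3.
B4 down a major ninth is A3.
A#4: a ninth down reaches G, and 14 semitones makes it G#3.
A major ninth down from E5 gives D4.

G##3 D4 Bbb3 A3 G#3 D4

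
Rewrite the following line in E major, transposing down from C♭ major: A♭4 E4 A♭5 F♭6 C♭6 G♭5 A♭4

C#4 G##3 C#5 A5 E5 B4 C#4

From C♭ down to E is a diminished sixth; apply that to each pitch.
Ab4 to C#4
E4 to G##3
Ab5 to C#5
Fb6 to A5
Cb6 to E5
Gb5 to B4
Ab4 to C#4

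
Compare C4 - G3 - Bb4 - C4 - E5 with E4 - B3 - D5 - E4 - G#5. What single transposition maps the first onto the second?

up a major third

From C4 to E4 is 3 letter names — a third of some quality.
C4 to E4 is 4 semitones, which makes it a major third; the second version is higher, so the direction is up.
Checking another pair — E5 → G#5 — gives the same interval.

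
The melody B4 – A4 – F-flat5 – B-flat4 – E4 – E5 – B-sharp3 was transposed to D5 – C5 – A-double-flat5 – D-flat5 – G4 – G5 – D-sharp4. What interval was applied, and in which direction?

up a minor third

Take the first pair: B4 → D5. B to D spans 3 letter names, so the interval is some kind of third.
B4 to D5 is 3 semitones, which makes it a minor third; the second version is higher, so the direction is up.
Checking another pair — B#3 → D#4 — gives the same interval.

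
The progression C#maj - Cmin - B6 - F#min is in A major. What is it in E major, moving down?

G#maj Gmin F#6 C#min

A major down to E major is a perfect fourth; each chord root moves by that interval while the quality stays the same.
C#maj: root C# down a perfect fourth → G#, giving G#maj.
Cmin: root C down a perfect fourth → G, giving Gmin.
B6: root B down a perfect fourth → F#, giving F#6.
F#min: root F# down a perfect fourth → C#, giving C#min.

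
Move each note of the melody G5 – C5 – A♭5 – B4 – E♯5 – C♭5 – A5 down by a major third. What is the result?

G5 becomes Eb5
C5 becomes Ab4
Ab5 becomes Fb5
B4 becomes G4
E#5 becomes C#5
Cb5 becomes Abb4
A5 becomes F5

Eb5 Ab4 Fb5 G4 C#5 Abb4 F5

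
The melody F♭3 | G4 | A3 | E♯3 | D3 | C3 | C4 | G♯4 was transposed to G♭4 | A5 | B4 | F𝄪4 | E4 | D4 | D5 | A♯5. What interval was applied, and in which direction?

up a major ninth

From Fb3 to Gb4 is 9 letter names — a ninth of some quality.
Fb3 to Gb4 is 14 semitones, which makes it a major ninth; the second version is higher, so the direction is up.
Checking another pair — G#4 → A#5 — gives the same interval.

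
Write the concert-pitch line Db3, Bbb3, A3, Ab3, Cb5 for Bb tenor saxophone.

Eb4 Cb5 B4 Bb4 Db6

Written C4 sounds as Bb2 on the Bb tenor saxophone, so concert pitches are written a major ninth up.
Db3 gives Eb4
Bbb3 gives Cb5
A3 gives B4
Ab3 gives Bb4
Cb5 gives Db6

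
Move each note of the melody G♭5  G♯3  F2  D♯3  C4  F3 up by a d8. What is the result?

A diminished octave up from Gb5 gives Gbb6.
G#3 up a diminished octave is G4.
F2: an octave up reaches F, and 11 semitones makes it Fb3.
D#3 up a diminished octave is D4.
C4 up a diminished octave is Cb5.
F3 up a diminished octave is Fb4.

Gbb6 G4 Fb3 D4 Cb5 Fb4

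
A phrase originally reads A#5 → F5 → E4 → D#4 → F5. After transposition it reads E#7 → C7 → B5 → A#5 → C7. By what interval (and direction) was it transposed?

up a perfect twelfth

Take the first pair: A#5 → E#7. A to E spans 12 letter names, so the interval is some kind of twelfth.
A#5 to E#7 is 19 semitones, which makes it a perfect twelfth; the second version is higher, so the direction is up.
Checking another pair — F5 → C7 — gives the same interval.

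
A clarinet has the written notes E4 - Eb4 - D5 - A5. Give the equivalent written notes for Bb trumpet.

First find concert pitch: the A clarinet sounds a minor third below written, so E4 Eb4 D5 A5 sounds C#4 C4 B4 F#5.
Then write for Bb trumpet: it sounds a major second below written, so the part must be a major second above concert.
C#4 → D#4
C4 → D4
B4 → C#5
F#5 → G#5

D#4 D4 C#5 G#5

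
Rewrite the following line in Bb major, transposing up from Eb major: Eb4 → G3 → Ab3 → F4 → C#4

From Eb up to Bb is a perfect fifth; apply that to each pitch.
Eb4 becomes Bb4
G3 becomes D4
Ab3 becomes Eb4
F4 becomes C5
C#4 becomes G#4

Bb4 D4 Eb4 C5 G#4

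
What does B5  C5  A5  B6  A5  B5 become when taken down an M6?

D5 Eb4 C5 D6 C5 D5

B5 becomes D5
C5 becomes Eb4
A5 becomes C5
B6 becomes D6
A5 becomes C5
B5 becomes D5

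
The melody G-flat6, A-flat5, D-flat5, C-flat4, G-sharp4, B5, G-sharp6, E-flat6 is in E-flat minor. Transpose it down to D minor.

E-flat minor to D minor down is a minor second, so every note moves down by that interval.
Gb6 -> F6
Ab5 -> G5
Db5 -> C5
Cb4 -> Bb3
G#4 -> F##4
B5 -> A#5
G#6 -> F##6
Eb6 -> D6

F6 G5 C5 Bb3 F##4 A#5 F##6 D6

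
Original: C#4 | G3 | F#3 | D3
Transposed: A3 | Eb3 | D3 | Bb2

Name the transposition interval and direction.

Take the first pair: C#4 → A3. C to A spans 3 letter names, so the interval is some kind of third.
A3 to C#4 is 4 semitones, which makes it a major third; the second version is lower, so the direction is down.
Checking another pair — D3 → Bb2 — gives the same interval.

down a major third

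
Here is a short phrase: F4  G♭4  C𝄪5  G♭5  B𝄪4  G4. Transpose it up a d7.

F4 up a diminished seventh is Ebb5.
A diminished seventh up from Gb4 gives Fbb5.
A diminished seventh up from C##5 gives B5.
Gb5: a seventh up reaches F, and 9 semitones makes it Fbb6.
B##4 up a diminished seventh is A#5.
A diminished seventh up from G4 gives Fb5.

Ebb5 Fbb5 B5 Fbb6 A#5 Fb5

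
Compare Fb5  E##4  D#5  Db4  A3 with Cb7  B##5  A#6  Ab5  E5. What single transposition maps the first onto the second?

From Fb5 to Cb7 is 12 letter names — a twelfth of some quality.
Fb5 to Cb7 is 19 semitones, which makes it a perfect twelfth; the second version is higher, so the direction is up.
Checking another pair — A3 → E5 — gives the same interval.

up a perfect twelfth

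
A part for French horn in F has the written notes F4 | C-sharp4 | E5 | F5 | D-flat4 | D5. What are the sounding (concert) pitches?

Bb3 F#3 A4 Bb4 Gb3 G4

Written C4 on the French horn in F sounds as F3, a perfect fifth lower; apply that shift to every note.
F4 to Bb3
C#4 to F#3
E5 to A4
F5 to Bb4
Db4 to Gb3
D5 to G4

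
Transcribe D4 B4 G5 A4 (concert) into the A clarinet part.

F4 D5 Bb5 C5

Written C4 sounds as A3 on the A clarinet, so concert pitches are written a minor third up.
D4 -> F4
B4 -> D5
G5 -> Bb5
A4 -> C5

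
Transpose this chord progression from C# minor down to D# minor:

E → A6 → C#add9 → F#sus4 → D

F# B6 D#add9 G#sus4 E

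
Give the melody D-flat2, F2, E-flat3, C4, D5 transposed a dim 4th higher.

Gbb2 Bbb2 Abb3 Fb4 Gb5

Db2: a fourth up reaches G, and 4 semitones makes it Gbb2.
F2 up a diminished fourth is Bbb2.
Eb3: a fourth up reaches A, and 4 semitones makes it Abb3.
A diminished fourth up from C4 gives Fb4.
D5 up a diminished fourth is Gb5.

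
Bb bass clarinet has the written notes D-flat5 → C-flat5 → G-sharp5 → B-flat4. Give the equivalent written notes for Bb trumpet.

First find concert pitch: the Bb bass clarinet sounds a major ninth below written, so D-flat5 C-flat5 G-sharp5 B-flat4 sounds Cb4 Bbb3 F#4 Ab3.
Then write for Bb trumpet: it sounds a major second below written, so the part must be a major second above concert.
Cb4 → Db4
Bbb3 → Cb4
F#4 → G#4
Ab3 → Bb3

Db4 Cb4 G#4 Bb3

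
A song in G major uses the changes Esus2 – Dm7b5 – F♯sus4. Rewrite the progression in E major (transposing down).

G major down to E major is a minor third; each chord root moves by that interval while the quality stays the same.
Esus2: root E down a minor third → C#, giving C#sus2.
Dm7b5: root D down a minor third → B, giving Bm7b5.
F♯sus4: root F♯ down a minor third → D#, giving D#sus4.

C#sus2 Bm7b5 D#sus4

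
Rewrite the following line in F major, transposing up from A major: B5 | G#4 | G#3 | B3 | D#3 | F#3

From A up to F is a minor sixth; apply that to each pitch.
B5 to G6
G#4 to E5
G#3 to E4
B3 to G4
D#3 to B3
F#3 to D4

G6 E5 E4 G4 B3 D4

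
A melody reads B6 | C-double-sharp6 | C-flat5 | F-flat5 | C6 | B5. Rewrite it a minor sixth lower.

B6 → D#6
C##6 → E##5
Cb5 → Eb4
Fb5 → Ab4
C6 → E5
B5 → D#5

D#6 E##5 Eb4 Ab4 E5 D#5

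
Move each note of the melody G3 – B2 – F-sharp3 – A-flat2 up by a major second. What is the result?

G3 up a major second is A3.
A major second up from B2 gives C#3.
F#3 up a major second is G#3.
Ab2: a second up reaches B, and 2 semitones makes it Bb2.

A3 C#3 G#3 Bb2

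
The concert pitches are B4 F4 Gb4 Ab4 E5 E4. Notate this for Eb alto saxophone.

G#5 D5 Eb5 F5 C#6 C#5

Written C4 sounds as Eb3 on the Eb alto saxophone, so concert pitches are written a major sixth up.
B4 → G#5
F4 → D5
Gb4 → Eb5
Ab4 → F5
E5 → C#6
E4 → C#5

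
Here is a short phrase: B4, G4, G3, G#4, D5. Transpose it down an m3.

B4 → G#4
G4 → E4
G3 → E3
G#4 → E#4
D5 → B4

G#4 E4 E3 E#4 B4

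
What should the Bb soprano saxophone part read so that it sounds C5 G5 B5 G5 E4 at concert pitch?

D5 A5 C#6 A5 F#4

Written C4 sounds as Bb3 on the Bb soprano saxophone, so concert pitches are written a major second up.
C5 → D5
G5 → A5
B5 → C#6
G5 → A5
E4 → F#4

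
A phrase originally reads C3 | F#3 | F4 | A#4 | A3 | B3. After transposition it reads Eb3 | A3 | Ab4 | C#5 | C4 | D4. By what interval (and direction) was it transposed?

From C3 to Eb3 is 3 letter names — a third of some quality.
C3 to Eb3 is 3 semitones, which makes it a minor third; the second version is higher, so the direction is up.
Checking another pair — B3 → D4 — gives the same interval.

up a minor third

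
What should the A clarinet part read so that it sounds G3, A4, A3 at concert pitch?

The A clarinet sounds a minor third below written, so the written part must be a minor third above concert — transpose each note up.
G3 becomes Bb3
A4 becomes C5
A3 becomes C4

Bb3 C5 C4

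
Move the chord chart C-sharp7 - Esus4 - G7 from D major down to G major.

F#7 Asus4 C7

D major down to G major is a perfect fifth; each chord root moves by that interval while the quality stays the same.
C-sharp7: root C-sharp down a perfect fifth → F#, giving F#7.
Esus4: root E down a perfect fifth → A, giving Asus4.
G7: root G down a perfect fifth → C, giving C7.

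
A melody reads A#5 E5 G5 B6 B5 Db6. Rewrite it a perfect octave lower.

A#5 to A#4
E5 to E4
G5 to G4
B6 to B5
B5 to B4
Db6 to Db5

A#4 E4 G4 B5 B4 Db5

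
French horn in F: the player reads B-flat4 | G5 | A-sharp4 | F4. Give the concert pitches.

Eb4 C5 D#4 Bb3

The French horn in F sounds a perfect fifth below written, so transpose each written note down a perfect fifth.
Bb4 becomes Eb4
G5 becomes C5
A#4 becomes D#4
F4 becomes Bb3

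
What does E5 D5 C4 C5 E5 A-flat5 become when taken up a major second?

A major second up from E5 gives F#5.
A major second up from D5 gives E5.
C4: a second up reaches D, and 2 semitones makes it D4.
A major second up from C5 gives D5.
E5 up a major second is F#5.
A major second up from Ab5 gives Bb5.

F#5 E5 D4 D5 F#5 Bb5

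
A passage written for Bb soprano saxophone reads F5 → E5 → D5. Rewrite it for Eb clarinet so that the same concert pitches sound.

C5 B4 A4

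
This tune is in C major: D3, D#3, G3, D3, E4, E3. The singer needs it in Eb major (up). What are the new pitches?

From C up to Eb is a minor third; apply that to each pitch.
D3 → F3
D#3 → F#3
G3 → Bb3
D3 → F3
E4 → G4
E3 → G3

F3 F#3 Bb3 F3 G4 G3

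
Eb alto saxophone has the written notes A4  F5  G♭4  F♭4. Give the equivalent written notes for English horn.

G4 Eb5 Fb4 Ebb4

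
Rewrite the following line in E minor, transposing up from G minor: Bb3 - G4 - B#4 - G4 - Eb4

G4 E5 G##5 E5 C5

G minor to E minor up is a major sixth, so every note moves up by that interval.
Bb3 → G4
G4 → E5
B#4 → G##5
G4 → E5
Eb4 → C5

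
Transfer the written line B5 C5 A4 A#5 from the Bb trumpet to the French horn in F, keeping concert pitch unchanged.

First find concert pitch: the Bb trumpet sounds a major second below written, so B5 C5 A4 A#5 sounds A5 Bb4 G4 G#5.
Then write for French horn in F: it sounds a perfect fifth below written, so the part must be a perfect fifth above concert.
A5 → E6
Bb4 → F5
G4 → D5
G#5 → D#6

E6 F5 D5 D#6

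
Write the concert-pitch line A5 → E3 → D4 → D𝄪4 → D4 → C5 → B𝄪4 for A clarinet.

C6 G3 F4 F##4 F4 Eb5 D##5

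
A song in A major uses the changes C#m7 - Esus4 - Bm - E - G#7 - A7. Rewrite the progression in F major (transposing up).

Am7 Csus4 Gm C E7 F7

A major up to F major is a minor sixth; each chord root moves by that interval while the quality stays the same.
C#m7: root C# up a minor sixth → A, giving Am7.
Esus4: root E up a minor sixth → C, giving Csus4.
Bm: root B up a minor sixth → G, giving Gm.
E: root E up a minor sixth → C, giving C.
G#7: root G# up a minor sixth → E, giving E7.
A7: root A up a minor sixth → F, giving F7.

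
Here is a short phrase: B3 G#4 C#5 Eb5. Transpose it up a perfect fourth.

E4 C#5 F#5 Ab5

B3 gives E4
G#4 gives C#5
C#5 gives F#5
Eb5 gives Ab5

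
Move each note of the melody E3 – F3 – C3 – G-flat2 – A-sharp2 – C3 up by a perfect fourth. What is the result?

A3 Bb3 F3 Cb3 D#3 F3

E3 gives A3
F3 gives Bb3
C3 gives F3
Gb2 gives Cb3
A#2 gives D#3
C3 gives F3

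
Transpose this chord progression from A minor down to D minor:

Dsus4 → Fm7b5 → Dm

Gsus4 Bbm7b5 Gm

A minor down to D minor is a perfect fifth; each chord root moves by that interval while the quality stays the same.
Dsus4: root D down a perfect fifth → G, giving Gsus4.
Fm7b5: root F down a perfect fifth → Bb, giving Bbm7b5.
Dm: root D down a perfect fifth → G, giving Gm.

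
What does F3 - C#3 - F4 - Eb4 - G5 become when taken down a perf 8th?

F2 C#2 F3 Eb3 G4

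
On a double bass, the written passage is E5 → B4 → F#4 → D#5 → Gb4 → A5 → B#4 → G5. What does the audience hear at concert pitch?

E4 B3 F#3 D#4 Gb3 A4 B#3 G4

Written C4 on the double bass sounds as C3, a perfect octave lower; apply that shift to every note.
E5 -> E4
B4 -> B3
F#4 -> F#3
D#5 -> D#4
Gb4 -> Gb3
A5 -> A4
B#4 -> B#3
G5 -> G4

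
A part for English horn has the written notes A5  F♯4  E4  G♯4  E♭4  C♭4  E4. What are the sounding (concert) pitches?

D5 B3 A3 C#4 Ab3 Fb3 A3

Written C4 on the English horn sounds as F3, a perfect fifth lower; apply that shift to every note.
A5 → D5
F#4 → B3
E4 → A3
G#4 → C#4
Eb4 → Ab3
Cb4 → Fb3
E4 → A3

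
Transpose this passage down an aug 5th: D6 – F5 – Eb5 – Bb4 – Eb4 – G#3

D6 → Gb5
F5 → Bbb4
Eb5 → Abb4
Bb4 → Ebb4
Eb4 → Abb3
G#3 → C3

Gb5 Bbb4 Abb4 Ebb4 Abb3 C3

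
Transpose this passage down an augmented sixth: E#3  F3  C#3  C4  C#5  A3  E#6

G2 Abb2 Eb2 Ebb3 Eb4 Cb3 G5

E#3 to G2
F3 to Abb2
C#3 to Eb2
C4 to Ebb3
C#5 to Eb4
A3 to Cb3
E#6 to G5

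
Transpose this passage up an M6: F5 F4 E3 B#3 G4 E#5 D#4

F5: a sixth up reaches D, and 9 semitones makes it D6.
F4 up a major sixth is D5.
A major sixth up from E3 gives C#4.
B#3: a sixth up reaches G, and 9 semitones makes it G##4.
G4: a sixth up reaches E, and 9 semitones makes it E5.
E#5 up a major sixth is C##6.
D#4 up a major sixth is B#4.

D6 D5 C#4 G##4 E5 C##6 B#4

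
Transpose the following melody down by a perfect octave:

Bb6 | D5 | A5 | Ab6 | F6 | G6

Bb5 D4 A4 Ab5 F5 G5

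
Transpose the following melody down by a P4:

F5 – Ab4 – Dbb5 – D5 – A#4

F5 becomes C5
Ab4 becomes Eb4
Dbb5 becomes Abb4
D5 becomes A4
A#4 becomes E#4

C5 Eb4 Abb4 A4 E#4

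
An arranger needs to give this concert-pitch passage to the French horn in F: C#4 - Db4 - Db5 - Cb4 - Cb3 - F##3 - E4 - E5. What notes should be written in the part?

G#4 Ab4 Ab5 Gb4 Gb3 C##4 B4 B5

Written C4 sounds as F3 on the French horn in F, so concert pitches are written a perfect fifth up.
C#4 to G#4
Db4 to Ab4
Db5 to Ab5
Cb4 to Gb4
Cb3 to Gb3
F##3 to C##4
E4 to B4
E5 to B5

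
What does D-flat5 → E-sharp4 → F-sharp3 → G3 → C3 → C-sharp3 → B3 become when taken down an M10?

Bbb3 C#3 D2 Eb2 Ab1 A1 G2

Db5 becomes Bbb3
E#4 becomes C#3
F#3 becomes D2
G3 becomes Eb2
C3 becomes Ab1
C#3 becomes A1
B3 becomes G2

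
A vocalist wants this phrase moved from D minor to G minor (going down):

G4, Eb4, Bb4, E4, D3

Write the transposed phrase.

C4 Ab3 Eb4 A3 G2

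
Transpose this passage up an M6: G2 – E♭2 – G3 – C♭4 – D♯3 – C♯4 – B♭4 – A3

E3 C3 E4 Ab4 B#3 A#4 G5 F#4

G2 becomes E3
Eb2 becomes C3
G3 becomes E4
Cb4 becomes Ab4
D#3 becomes B#3
C#4 becomes A#4
Bb4 becomes G5
A3 becomes F#4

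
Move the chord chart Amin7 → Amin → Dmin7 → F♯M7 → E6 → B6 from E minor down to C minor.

Fmin7 Fmin Bbmin7 DM7 C6 G6

E minor down to C minor is a major third; each chord root moves by that interval while the quality stays the same.
Amin7: root A down a major third → F, giving Fmin7.
Amin: root A down a major third → F, giving Fmin.
Dmin7: root D down a major third → Bb, giving Bbmin7.
F♯M7: root F♯ down a major third → D, giving DM7.
E6: root E down a major third → C, giving C6.
B6: root B down a major third → G, giving G6.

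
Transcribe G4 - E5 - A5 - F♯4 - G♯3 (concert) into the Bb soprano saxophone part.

Written C4 sounds as Bb3 on the Bb soprano saxophone, so concert pitches are written a major second up.
G4 becomes A4
E5 becomes F#5
A5 becomes B5
F#4 becomes G#4
G#3 becomes A#3

A4 F#5 B5 G#4 A#3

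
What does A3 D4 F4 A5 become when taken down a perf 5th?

D3 G3 Bb3 D5

A3: a fifth down reaches D, and 7 semitones makes it D3.
D4 down a perfect fifth is G3.
A perfect fifth down from F4 gives Bb3.
A5: a fifth down reaches D, and 7 semitones makes it D5.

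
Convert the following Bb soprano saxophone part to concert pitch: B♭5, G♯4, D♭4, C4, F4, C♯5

Written C4 on the Bb soprano saxophone sounds as Bb3, a major second lower; apply that shift to every note.
Bb5 to Ab5
G#4 to F#4
Db4 to Cb4
C4 to Bb3
F4 to Eb4
C#5 to B4

Ab5 F#4 Cb4 Bb3 Eb4 B4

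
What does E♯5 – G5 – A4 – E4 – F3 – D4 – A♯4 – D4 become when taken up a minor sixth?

E#5: a sixth up reaches C, and 8 semitones makes it C#6.
G5 up a minor sixth is Eb6.
A4 up a minor sixth is F5.
E4 up a minor sixth is C5.
A minor sixth up from F3 gives Db4.
D4 up a minor sixth is Bb4.
A#4: a sixth up reaches F, and 8 semitones makes it F#5.
D4 up a minor sixth is Bb4.

C#6 Eb6 F5 C5 Db4 Bb4 F#5 Bb4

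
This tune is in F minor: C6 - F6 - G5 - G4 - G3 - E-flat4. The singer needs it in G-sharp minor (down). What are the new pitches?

D#5 G#5 A#4 A#3 A#2 F#3

From F down to G-sharp is a diminished seventh; apply that to each pitch.
C6 → D#5
F6 → G#5
G5 → A#4
G4 → A#3
G3 → A#2
Eb4 → F#3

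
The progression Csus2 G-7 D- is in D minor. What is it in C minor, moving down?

D minor down to C minor is a major second; each chord root moves by that interval while the quality stays the same.
Csus2: root C down a major second → Bb, giving Bbsus2.
G-7: root G down a major second → F, giving F-7.
D-: root D down a major second → C, giving C-.

Bbsus2 F-7 C-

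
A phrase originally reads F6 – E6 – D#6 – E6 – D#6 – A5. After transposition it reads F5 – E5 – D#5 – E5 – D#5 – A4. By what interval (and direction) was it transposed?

down a perfect octave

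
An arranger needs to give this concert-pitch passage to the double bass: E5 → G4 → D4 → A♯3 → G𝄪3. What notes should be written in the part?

E6 G5 D5 A#4 G##4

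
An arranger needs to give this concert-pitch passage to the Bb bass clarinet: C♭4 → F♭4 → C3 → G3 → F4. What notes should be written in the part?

Db5 Gb5 D4 A4 G5

The Bb bass clarinet sounds a major ninth below written, so the written part must be a major ninth above concert — transpose each note up.
Cb4 -> Db5
Fb4 -> Gb5
C3 -> D4
G3 -> A4
F4 -> G5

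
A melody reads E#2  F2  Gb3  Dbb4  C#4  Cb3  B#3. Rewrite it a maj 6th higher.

E#2 to C##3
F2 to D3
Gb3 to Eb4
Dbb4 to Bbb4
C#4 to A#4
Cb3 to Ab3
B#3 to G##4

C##3 D3 Eb4 Bbb4 A#4 Ab3 G##4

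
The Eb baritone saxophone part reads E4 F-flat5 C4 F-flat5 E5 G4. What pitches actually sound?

G2 Abb3 Eb2 Abb3 G3 Bb2

Written C4 on the Eb baritone saxophone sounds as Eb2, a major thirteenth lower; apply that shift to every note.
E4 to G2
Fb5 to Abb3
C4 to Eb2
Fb5 to Abb3
E5 to G3
G4 to Bb2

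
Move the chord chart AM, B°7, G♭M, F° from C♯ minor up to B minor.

GM A°7 FbM Eb°

C♯ minor up to B minor is a minor seventh; each chord root moves by that interval while the quality stays the same.
AM: root A up a minor seventh → G, giving GM.
B°7: root B up a minor seventh → A, giving A°7.
G♭M: root G♭ up a minor seventh → Fb, giving FbM.
F°: root F up a minor seventh → Eb, giving Eb°.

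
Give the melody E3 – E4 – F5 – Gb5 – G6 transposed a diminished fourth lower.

B#2 B#3 C#5 D5 D#6

E3 → B#2
E4 → B#3
F5 → C#5
Gb5 → D5
G6 → D#6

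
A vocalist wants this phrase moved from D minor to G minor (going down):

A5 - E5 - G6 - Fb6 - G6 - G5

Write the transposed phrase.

D minor to G minor down is a perfect fifth, so every note moves down by that interval.
A5 -> D5
E5 -> A4
G6 -> C6
Fb6 -> Bbb5
G6 -> C6
G5 -> C5

D5 A4 C6 Bbb5 C6 C5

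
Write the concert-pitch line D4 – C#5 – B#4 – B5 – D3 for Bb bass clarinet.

The Bb bass clarinet sounds a major ninth below written, so the written part must be a major ninth above concert — transpose each note up.
D4 becomes E5
C#5 becomes D#6
B#4 becomes C##6
B5 becomes C#7
D3 becomes E4

E5 D#6 C##6 C#7 E4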